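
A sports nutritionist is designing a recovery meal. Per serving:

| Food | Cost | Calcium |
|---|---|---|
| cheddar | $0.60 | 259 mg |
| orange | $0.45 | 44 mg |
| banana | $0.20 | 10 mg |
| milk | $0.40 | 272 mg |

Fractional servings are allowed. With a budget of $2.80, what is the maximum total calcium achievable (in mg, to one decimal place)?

1904.0 mg

Calcium per dollar: milk 680, cheddar 431.7, orange 97.78, banana 50.
With no serving limits, spend the whole cost allowance on milk: $2.80 / $0.40 × 272 mg = 1904.0 mg.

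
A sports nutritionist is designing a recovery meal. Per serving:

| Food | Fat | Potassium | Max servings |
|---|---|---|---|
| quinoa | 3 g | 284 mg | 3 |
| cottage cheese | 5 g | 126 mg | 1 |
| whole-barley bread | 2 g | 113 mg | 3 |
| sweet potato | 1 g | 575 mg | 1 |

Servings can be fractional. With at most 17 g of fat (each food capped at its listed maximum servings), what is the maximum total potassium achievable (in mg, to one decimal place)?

Potassium per g fat: sweet potato 575, quinoa 94.67, whole-barley bread 56.5, cottage cheese 25.2.
Take 1 serving of sweet potato: uses 1 g fat, +575.0 mg potassium (running total 575.0 mg).
Take 3 servings of quinoa: uses 9 g fat, +852.0 mg potassium (running total 1427.0 mg).
Take 3 servings of whole-barley bread: uses 6 g fat, +339.0 mg potassium (running total 1766.0 mg).
Take 0.2 servings of cottage cheese: uses 1 g fat, +25.2 mg potassium (running total 1791.2 mg).
Greedy by best ratio exhausts the fat allowance optimally: 1791.2 mg.

1791.2 mg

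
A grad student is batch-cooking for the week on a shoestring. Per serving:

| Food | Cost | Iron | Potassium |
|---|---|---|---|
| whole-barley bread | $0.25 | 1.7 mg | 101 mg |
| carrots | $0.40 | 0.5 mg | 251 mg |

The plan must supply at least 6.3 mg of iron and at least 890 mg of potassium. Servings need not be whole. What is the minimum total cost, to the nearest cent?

At the optimum either one food covers both requirements or two foods hit both targets exactly; no other combination can be cheaper.
whole-barley bread only: max(6.3/1.7, 890/101) = 8.812 servings → $2.20.
carrots only: max(6.3/0.5, 890/251) = 12.6 servings → $5.04.
whole-barley bread + carrots with both tight: 3.02 servings and 2.33 servings → $1.69.
The minimum over all feasible corners is $1.69.

$1.69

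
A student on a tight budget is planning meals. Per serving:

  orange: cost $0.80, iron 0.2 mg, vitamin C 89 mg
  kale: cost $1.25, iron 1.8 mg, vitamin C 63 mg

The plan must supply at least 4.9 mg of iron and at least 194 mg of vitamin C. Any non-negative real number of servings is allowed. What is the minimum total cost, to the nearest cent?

Compare the cost at each extreme point of the feasible region.
orange only: max(4.9/0.2, 194/89) = 24.5 servings → $19.60.
kale only: max(4.9/1.8, 194/63) = 3.079 servings → $3.85.
orange + kale with both tight: 0.2744 servings and 2.692 servings → $3.58.
Cheapest feasible corner: $3.58.

$3.58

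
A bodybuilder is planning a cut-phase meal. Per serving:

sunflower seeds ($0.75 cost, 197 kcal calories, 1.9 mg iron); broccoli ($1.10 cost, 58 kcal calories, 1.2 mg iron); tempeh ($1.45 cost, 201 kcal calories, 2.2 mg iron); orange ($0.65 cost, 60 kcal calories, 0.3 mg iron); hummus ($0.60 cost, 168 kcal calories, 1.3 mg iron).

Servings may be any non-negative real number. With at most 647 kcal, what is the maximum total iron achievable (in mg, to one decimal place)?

13.4 mg

Iron per kcal: broccoli 0.02069, tempeh 0.01095, sunflower seeds 0.009645, hummus 0.007738, orange 0.005.
With no serving limits, spend the whole calories allowance on broccoli: 647 kcal / 58 kcal × 1.2 mg = 13.4 mg.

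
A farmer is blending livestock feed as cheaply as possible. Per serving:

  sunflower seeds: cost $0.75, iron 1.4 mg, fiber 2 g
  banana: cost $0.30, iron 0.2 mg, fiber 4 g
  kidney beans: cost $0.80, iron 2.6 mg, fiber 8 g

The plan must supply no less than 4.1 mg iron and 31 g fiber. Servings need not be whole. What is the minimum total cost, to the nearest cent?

The cheapest plan sits at a corner of the feasible region — with two constraints it uses at most two foods.
sunflower seeds only: max(4.1/1.4, 31/2) = 15.5 servings → $11.62.
banana only: max(4.1/0.2, 31/4) = 20.5 servings → $6.15.
kidney beans only: max(4.1/2.6, 31/8) = 3.875 servings → $3.10.
sunflower seeds + banana with both tight: 1.962 servings and 6.769 servings → $3.50.
sunflower seeds + kidney beans with both targets exact would need a negative amount; discard.
banana + kidney beans with both tight: 5.432 servings and 1.159 servings → $2.56.
Cheapest feasible corner: $2.56.

$2.56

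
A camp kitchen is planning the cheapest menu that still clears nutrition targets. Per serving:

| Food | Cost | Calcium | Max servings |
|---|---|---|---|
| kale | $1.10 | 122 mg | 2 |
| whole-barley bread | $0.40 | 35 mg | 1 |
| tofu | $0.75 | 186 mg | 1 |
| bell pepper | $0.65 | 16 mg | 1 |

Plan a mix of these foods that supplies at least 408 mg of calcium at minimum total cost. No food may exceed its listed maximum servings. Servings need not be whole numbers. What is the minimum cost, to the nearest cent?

Cost per mg of calcium: tofu $0.0040, kale $0.0090, whole-barley bread $0.0114, bell pepper $0.0406.
Take 1 serving of tofu: +186.0 mg calcium for $0.75 (total $0.75, still need 222.0 mg).
Take 1.82 servings of kale: +222.0 mg calcium for $2.00 (total $2.75, still need 0.0 mg).
Filling from the cheapest source first is optimal under one linear minimum: $2.75.

$2.75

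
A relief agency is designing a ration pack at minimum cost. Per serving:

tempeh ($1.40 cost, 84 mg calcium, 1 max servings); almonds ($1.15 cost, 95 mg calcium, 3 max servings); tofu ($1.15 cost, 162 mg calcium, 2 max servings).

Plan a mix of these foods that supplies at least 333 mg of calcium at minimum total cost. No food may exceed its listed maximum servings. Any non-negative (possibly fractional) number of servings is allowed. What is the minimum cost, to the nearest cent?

$2.41

Cost per mg of calcium: tofu $0.0071, almonds $0.0121, tempeh $0.0167.
Take 2 servings of tofu: +324.0 mg calcium for $2.30 (total $2.30, still need 9.0 mg).
Take 0.09474 servings of almonds: +9.0 mg calcium for $0.11 (total $2.41, still need 0.0 mg).
Greedy by cheapest-per-mg is optimal for a single linear constraint, so the minimum cost is $2.41.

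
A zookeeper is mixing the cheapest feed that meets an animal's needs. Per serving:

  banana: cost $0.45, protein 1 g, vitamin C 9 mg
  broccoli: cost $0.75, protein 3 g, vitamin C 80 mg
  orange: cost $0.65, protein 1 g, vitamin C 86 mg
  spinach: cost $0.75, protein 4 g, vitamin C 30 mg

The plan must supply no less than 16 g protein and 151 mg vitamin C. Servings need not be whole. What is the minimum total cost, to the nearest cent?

A basic optimal solution has at most two foods positive. Try each food alone and each pair with both targets met exactly.
banana only: max(16/1, 151/9) = 16.78 servings → $7.55.
broccoli only: max(16/3, 151/80) = 5.333 servings → $4.00.
orange only: max(16/1, 151/86) = 16 servings → $10.40.
spinach only: max(16/4, 151/30) = 5.033 servings → $3.77.
banana + broccoli with both tight: 15.6 servings and 0.1321 servings → $7.12.
banana + orange with both tight: 15.91 servings and 0.09091 servings → $7.22.
banana + spinach: the both-tight solution has a negative serving — not a feasible corner.
broccoli + orange with both targets exact would need a negative amount; discard.
broccoli + spinach with both tight: 0.5391 servings and 3.596 servings → $3.10.
orange + spinach with both tight: 0.3949 servings and 3.901 servings → $3.18.
So the least-cost plan costs $3.10.

$3.10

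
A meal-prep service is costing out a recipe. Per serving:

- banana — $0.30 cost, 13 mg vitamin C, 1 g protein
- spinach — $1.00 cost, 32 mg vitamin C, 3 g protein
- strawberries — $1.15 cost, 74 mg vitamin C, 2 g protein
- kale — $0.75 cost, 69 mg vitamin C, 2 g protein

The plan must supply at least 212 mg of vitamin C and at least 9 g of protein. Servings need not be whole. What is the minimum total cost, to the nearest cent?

For a min-cost LP with two ≥-constraints, a basic feasible solution has at most two positive variables.
banana only: max(212/13, 9/1) = 16.31 servings → $4.89.
spinach only: max(212/32, 9/3) = 6.625 servings → $6.62.
strawberries only: max(212/74, 9/2) = 4.5 servings → $5.17.
kale only: max(212/69, 9/2) = 4.5 servings → $3.38.
banana + spinach with both targets exact would need a negative amount; discard.
banana + strawberries with both tight: 5.042 servings and 1.979 servings → $3.79.
banana + kale with both tight: 4.581 servings and 2.209 servings → $3.03.
spinach + strawberries with both tight: 1.532 servings and 2.203 servings → $4.06.
spinach + kale with both tight: 1.378 servings and 2.434 servings → $3.20.
strawberries + kale: intersection lies outside the first quadrant.
So the least-cost plan costs $3.03.

$3.03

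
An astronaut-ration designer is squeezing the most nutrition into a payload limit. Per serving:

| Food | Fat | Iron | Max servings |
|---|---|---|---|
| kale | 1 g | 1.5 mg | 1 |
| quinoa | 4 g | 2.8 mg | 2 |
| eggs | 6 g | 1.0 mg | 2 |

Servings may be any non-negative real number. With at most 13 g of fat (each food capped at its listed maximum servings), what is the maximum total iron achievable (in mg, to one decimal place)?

Iron per g fat: kale 1.5, quinoa 0.7, eggs 0.1667.
Take 1 serving of kale: uses 1 g fat, +1.5 mg iron (running total 1.5 mg).
Take 2 servings of quinoa: uses 8 g fat, +5.6 mg iron (running total 7.1 mg).
Take 0.6667 servings of eggs: uses 4 g fat, +0.7 mg iron (running total 7.8 mg).
Filling greedily by iron-per-g fat is optimal for one linear limit, giving 7.8 mg.

7.8 mg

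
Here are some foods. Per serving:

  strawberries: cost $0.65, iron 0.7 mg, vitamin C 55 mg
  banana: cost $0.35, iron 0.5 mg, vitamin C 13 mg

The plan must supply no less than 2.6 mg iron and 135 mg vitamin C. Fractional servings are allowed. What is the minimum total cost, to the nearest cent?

$2.11

Compare the cost at each extreme point of the feasible region.
strawberries only: max(2.6/0.7, 135/55) = 3.714 servings → $2.41.
banana only: max(2.6/0.5, 135/13) = 10.38 servings → $3.63.
strawberries + banana with both tight: 1.832 servings and 2.636 servings → $2.11.
So the least-cost plan costs $2.11.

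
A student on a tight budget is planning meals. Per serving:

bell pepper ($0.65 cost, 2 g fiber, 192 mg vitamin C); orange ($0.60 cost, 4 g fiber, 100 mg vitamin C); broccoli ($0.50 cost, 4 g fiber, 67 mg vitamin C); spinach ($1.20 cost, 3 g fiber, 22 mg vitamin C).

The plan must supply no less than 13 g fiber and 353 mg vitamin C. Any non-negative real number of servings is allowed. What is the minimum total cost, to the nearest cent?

bell pepper only: max(13/2, 353/192) = 6.5 servings → $4.22.
orange only: max(13/4, 353/100) = 3.53 servings → $2.12.
broccoli only: max(13/4, 353/67) = 5.269 servings → $2.63.
spinach only: max(13/3, 353/22) = 16.05 servings → $19.25.
bell pepper + orange with both tight: 0.1972 servings and 3.151 servings → $2.02.
bell pepper + broccoli with both tight: 0.8533 servings and 2.823 servings → $1.97.
bell pepper + spinach with both tight: 1.453 servings and 3.365 servings → $4.98.
orange + broccoli: the both-tight solution has a negative serving — not a feasible corner.
orange + spinach with both targets exact would need a negative amount; discard.
broccoli + spinach with both targets exact would need a negative amount; discard.
Cheapest feasible corner: $1.97.

$1.97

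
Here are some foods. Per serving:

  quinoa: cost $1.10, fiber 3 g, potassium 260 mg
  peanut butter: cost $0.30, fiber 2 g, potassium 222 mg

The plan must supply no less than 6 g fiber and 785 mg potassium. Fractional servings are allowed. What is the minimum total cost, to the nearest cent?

A basic optimal solution has at most two foods positive. Try each food alone and each pair with both targets met exactly.
quinoa only: max(6/3, 785/260) = 3.019 servings → $3.32.
peanut butter only: max(6/2, 785/222) = 3.536 servings → $1.06.
quinoa + peanut butter: intersection lies outside the first quadrant.
So the least-cost plan costs $1.06.

$1.06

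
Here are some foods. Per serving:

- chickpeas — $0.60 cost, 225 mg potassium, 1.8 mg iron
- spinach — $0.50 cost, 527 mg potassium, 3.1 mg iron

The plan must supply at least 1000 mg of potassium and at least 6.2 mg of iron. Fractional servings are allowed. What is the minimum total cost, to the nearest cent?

Minimising a linear cost over {potassium ≥ 1000, iron ≥ 6.2, servings ≥ 0} — the optimum is at a vertex, using one or two foods.
chickpeas only: max(1000/225, 6.2/1.8) = 4.444 servings → $2.67.
spinach only: max(1000/527, 6.2/3.1) = 2 servings → $1.00.
chickpeas + spinach with both tight: 0.6667 servings and 1.613 servings → $1.21.
Cheapest feasible corner: $1.00.

$1.00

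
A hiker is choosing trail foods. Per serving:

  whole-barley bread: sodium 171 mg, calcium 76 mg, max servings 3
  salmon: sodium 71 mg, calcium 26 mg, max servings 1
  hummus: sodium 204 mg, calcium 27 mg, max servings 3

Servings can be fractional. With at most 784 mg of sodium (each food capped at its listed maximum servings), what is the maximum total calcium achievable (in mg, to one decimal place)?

280.5 mg

Calcium per mg sodium: whole-barley bread 0.4444, salmon 0.3662, hummus 0.1324.
Take 3 servings of whole-barley bread: uses 513 mg sodium, +228.0 mg calcium (running total 228.0 mg).
Take 1 serving of salmon: uses 71 mg sodium, +26.0 mg calcium (running total 254.0 mg).
Take 0.9804 servings of hummus: uses 200 mg sodium, +26.5 mg calcium (running total 280.5 mg).
Greedy by best ratio exhausts the sodium allowance optimally: 280.5 mg.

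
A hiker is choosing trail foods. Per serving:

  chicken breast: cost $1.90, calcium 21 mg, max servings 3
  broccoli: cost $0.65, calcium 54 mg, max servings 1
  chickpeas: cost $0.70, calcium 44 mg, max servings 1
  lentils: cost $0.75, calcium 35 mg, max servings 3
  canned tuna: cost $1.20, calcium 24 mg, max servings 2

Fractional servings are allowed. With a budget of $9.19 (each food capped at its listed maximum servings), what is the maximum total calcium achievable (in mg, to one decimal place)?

Calcium per dollar: broccoli 83.08, chickpeas 62.86, lentils 46.67, canned tuna 20, chicken breast 11.05.
Take 1 serving of broccoli: spends $0.65, +54.0 mg calcium (running total 54.0 mg).
Take 1 serving of chickpeas: spends $0.70, +44.0 mg calcium (running total 98.0 mg).
Take 3 servings of lentils: spends $2.25, +105.0 mg calcium (running total 203.0 mg).
Take 2 servings of canned tuna: spends $2.40, +48.0 mg calcium (running total 251.0 mg).
Take 1.679 servings of chicken breast: spends $3.19, +35.3 mg calcium (running total 286.3 mg).
Filling greedily by calcium-per-dollar is optimal for one linear limit, giving 286.3 mg.

286.3 mg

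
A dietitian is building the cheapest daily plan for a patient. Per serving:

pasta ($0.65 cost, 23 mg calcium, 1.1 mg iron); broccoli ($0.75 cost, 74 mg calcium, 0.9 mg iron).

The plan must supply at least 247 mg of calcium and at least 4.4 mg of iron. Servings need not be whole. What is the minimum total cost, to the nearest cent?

$3.21

An LP optimum is at a vertex; with two nutrient constraints at most two foods are used. Check each candidate.
pasta only: max(247/23, 4.4/1.1) = 10.74 servings → $6.98.
broccoli only: max(247/74, 4.4/0.9) = 4.889 servings → $3.67.
pasta + broccoli with both tight: 1.702 servings and 2.809 servings → $3.21.
So the least-cost plan costs $3.21.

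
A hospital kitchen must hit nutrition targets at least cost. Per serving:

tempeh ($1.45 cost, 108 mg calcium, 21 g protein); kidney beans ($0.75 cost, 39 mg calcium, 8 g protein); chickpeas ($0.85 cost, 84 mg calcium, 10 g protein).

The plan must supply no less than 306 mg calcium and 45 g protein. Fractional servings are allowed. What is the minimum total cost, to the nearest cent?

Compare the cost at each extreme point of the feasible region.
tempeh only: max(306/108, 45/21) = 2.833 servings → $4.11.
kidney beans only: max(306/39, 45/8) = 7.846 servings → $5.88.
chickpeas only: max(306/84, 45/10) = 4.5 servings → $3.83.
tempeh + kidney beans: intersection lies outside the first quadrant.
tempeh + chickpeas with both tight: 1.053 servings and 2.289 servings → $3.47.
kidney beans + chickpeas with both tight: 2.553 servings and 2.457 servings → $4.00.
Cheapest feasible corner: $3.47.

$3.47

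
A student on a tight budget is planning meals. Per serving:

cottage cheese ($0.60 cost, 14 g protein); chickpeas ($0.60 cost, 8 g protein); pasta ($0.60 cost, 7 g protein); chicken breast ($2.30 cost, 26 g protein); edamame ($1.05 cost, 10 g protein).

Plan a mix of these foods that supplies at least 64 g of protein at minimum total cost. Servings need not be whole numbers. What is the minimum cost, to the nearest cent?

Cost per g of protein: cottage cheese $0.0429, chickpeas $0.0750, pasta $0.0857, chicken breast $0.0885, edamame $0.1050.
With no serving limits, use only cottage cheese: 64 g / 14 g = 4.571 servings × $0.60 = $2.74.

$2.74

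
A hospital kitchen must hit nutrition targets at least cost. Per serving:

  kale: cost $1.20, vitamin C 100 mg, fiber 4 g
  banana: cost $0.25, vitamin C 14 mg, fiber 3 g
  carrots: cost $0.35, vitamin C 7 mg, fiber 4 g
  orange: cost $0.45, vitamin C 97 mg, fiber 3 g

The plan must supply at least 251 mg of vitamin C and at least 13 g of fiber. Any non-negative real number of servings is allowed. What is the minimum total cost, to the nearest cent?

$1.54

Two binding constraints pin down two serving amounts, so the optimal mix uses at most two foods. The candidates are each food alone (scaled to the tighter of vitamin C/fiber) and each pair with both constraints tight.
kale only: max(251/100, 13/4) = 3.25 servings → $3.90.
banana only: max(251/14, 13/3) = 17.93 servings → $4.48.
carrots only: max(251/7, 13/4) = 35.86 servings → $12.55.
orange only: max(251/97, 13/3) = 4.333 servings → $1.95.
kale + banana with both tight: 2.34 servings and 1.213 servings → $3.11.
kale + carrots with both tight: 2.454 servings and 0.7957 servings → $3.22.
kale + orange: intersection lies outside the first quadrant.
banana + carrots with both targets exact would need a negative amount; discard.
banana + orange with both tight: 2.04 servings and 2.293 servings → $1.54.
carrots + orange with both tight: 1.384 servings and 2.488 servings → $1.60.
Cheapest feasible corner: $1.54.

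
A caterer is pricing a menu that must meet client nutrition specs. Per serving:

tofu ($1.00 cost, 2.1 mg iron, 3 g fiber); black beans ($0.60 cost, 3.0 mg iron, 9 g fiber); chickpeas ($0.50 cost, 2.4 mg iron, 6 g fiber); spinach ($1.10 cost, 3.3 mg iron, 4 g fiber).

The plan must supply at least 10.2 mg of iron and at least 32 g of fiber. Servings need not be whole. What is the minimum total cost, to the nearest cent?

The cheapest plan sits at a corner of the feasible region — with two constraints it uses at most two foods.
tofu only: max(10.2/2.1, 32/3) = 10.67 servings → $10.67.
black beans only: max(10.2/3.0, 32/9) = 3.556 servings → $2.13.
chickpeas only: max(10.2/2.4, 32/6) = 5.333 servings → $2.67.
spinach only: max(10.2/3.3, 32/4) = 8 servings → $8.80.
tofu + black beans: the both-tight solution has a negative serving — not a feasible corner.
tofu + chickpeas with both targets exact would need a negative amount; discard.
tofu + spinach: the both-tight solution has a negative serving — not a feasible corner.
black beans + chickpeas with both targets exact would need a negative amount; discard.
black beans + spinach: the both-tight solution has a negative serving — not a feasible corner.
chickpeas + spinach with both targets exact would need a negative amount; discard.
So the least-cost plan costs $2.13.

$2.13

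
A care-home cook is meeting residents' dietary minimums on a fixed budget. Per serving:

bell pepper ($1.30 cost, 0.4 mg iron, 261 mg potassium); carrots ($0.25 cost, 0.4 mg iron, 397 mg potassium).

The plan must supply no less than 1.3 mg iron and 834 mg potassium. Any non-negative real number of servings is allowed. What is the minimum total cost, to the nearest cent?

$0.81

A basic optimal solution has at most two foods positive. Try each food alone and each pair with both targets met exactly.
bell pepper only: max(1.3/0.4, 834/261) = 3.25 servings → $4.22.
carrots only: max(1.3/0.4, 834/397) = 3.25 servings → $0.81.
bell pepper + carrots: intersection lies outside the first quadrant.
So the least-cost plan costs $0.81.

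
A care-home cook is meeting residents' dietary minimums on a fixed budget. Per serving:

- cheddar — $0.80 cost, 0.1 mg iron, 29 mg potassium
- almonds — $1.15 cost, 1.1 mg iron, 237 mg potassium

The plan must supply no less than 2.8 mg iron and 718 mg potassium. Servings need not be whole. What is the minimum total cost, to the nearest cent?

$3.48

cheddar only: max(2.8/0.1, 718/29) = 28 servings → $22.40.
almonds only: max(2.8/1.1, 718/237) = 3.03 servings → $3.48.
cheddar + almonds with both tight: 15.39 servings and 1.146 servings → $13.63.
So the least-cost plan costs $3.48.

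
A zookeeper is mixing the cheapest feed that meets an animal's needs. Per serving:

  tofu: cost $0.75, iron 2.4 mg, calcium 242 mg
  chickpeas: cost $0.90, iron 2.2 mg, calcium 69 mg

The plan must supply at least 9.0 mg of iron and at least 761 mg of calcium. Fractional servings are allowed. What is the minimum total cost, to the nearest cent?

Compare the cost at each extreme point of the feasible region.
tofu only: max(9.0/2.4, 761/242) = 3.75 servings → $2.81.
chickpeas only: max(9.0/2.2, 761/69) = 11.03 servings → $9.93.
tofu + chickpeas with both tight: 2.871 servings and 0.9586 servings → $3.02.
The minimum over all feasible corners is $2.81.

$2.81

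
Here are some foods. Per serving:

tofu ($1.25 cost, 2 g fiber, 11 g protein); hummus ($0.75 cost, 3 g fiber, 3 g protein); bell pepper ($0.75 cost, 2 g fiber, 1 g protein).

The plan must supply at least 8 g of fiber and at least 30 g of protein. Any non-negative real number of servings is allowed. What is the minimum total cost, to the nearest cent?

$3.83

This is a tiny linear program; its minimum lies at a vertex of the feasible set. List the vertices and price them.
tofu only: max(8/2, 30/11) = 4 servings → $5.00.
hummus only: max(8/3, 30/3) = 10 servings → $7.50.
bell pepper only: max(8/2, 30/1) = 30 servings → $22.50.
tofu + hummus with both tight: 2.444 servings and 1.037 servings → $3.83.
tofu + bell pepper with both tight: 2.6 servings and 1.4 servings → $4.30.
hummus + bell pepper: intersection lies outside the first quadrant.
So the least-cost plan costs $3.83.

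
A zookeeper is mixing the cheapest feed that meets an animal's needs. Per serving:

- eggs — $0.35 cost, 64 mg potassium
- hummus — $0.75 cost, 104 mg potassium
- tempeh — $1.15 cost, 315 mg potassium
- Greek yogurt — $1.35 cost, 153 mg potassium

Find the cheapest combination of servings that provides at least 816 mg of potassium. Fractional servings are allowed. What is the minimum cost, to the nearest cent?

$2.98

Cost per mg of potassium: tempeh $0.0037, eggs $0.0055, hummus $0.0072, Greek yogurt $0.0088.
With no serving limits, use only tempeh: 816 mg / 315 mg = 2.59 servings × $1.15 = $2.98.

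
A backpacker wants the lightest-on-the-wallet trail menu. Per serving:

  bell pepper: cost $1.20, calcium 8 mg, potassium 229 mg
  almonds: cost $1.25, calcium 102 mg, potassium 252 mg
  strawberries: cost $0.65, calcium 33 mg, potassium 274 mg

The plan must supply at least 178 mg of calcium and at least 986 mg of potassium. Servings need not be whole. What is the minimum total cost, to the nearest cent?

At the optimum either one food covers both requirements or two foods hit both targets exactly; no other combination can be cheaper.
bell pepper only: max(178/8, 986/229) = 22.25 servings → $26.70.
almonds only: max(178/102, 986/252) = 3.913 servings → $4.89.
strawberries only: max(178/33, 986/274) = 5.394 servings → $3.51.
bell pepper + almonds with both tight: 2.611 servings and 1.54 servings → $5.06.
bell pepper + strawberries: intersection lies outside the first quadrant.
almonds + strawberries with both tight: 0.8269 servings and 2.838 servings → $2.88.
The minimum over all feasible corners is $2.88.

$2.88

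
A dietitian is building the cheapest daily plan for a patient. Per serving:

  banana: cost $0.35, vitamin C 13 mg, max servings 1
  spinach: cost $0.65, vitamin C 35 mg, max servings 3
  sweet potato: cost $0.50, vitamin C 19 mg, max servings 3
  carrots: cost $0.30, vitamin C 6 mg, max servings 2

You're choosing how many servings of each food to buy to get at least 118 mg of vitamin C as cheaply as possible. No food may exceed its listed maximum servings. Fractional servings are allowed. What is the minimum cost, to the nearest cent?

Cost per mg of vitamin C: spinach $0.0186, sweet potato $0.0263, banana $0.0269, carrots $0.0500.
Take 3 servings of spinach: +105.0 mg vitamin C for $1.95 (total $1.95, still need 13.0 mg).
Take 0.6842 servings of sweet potato: +13.0 mg vitamin C for $0.34 (total $2.29, still need 0.0 mg).
Filling from the cheapest source first is optimal under one linear minimum: $2.29.

$2.29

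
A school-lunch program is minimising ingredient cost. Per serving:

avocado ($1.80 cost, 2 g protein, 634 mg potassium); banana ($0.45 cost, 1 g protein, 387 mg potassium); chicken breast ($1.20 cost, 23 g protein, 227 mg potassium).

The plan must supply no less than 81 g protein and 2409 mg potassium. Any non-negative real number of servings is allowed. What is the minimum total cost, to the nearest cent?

$5.92

Two binding constraints pin down two serving amounts, so the optimal mix uses at most two foods. The candidates are each food alone (scaled to the tighter of protein/potassium) and each pair with both constraints tight.
avocado only: max(81/2, 2409/634) = 40.5 servings → $72.90.
banana only: max(81/1, 2409/387) = 81 servings → $36.45.
chicken breast only: max(81/23, 2409/227) = 10.61 servings → $12.73.
avocado + banana: intersection lies outside the first quadrant.
avocado + chicken breast with both tight: 2.62 servings and 3.294 servings → $8.67.
banana + chicken breast with both tight: 4.268 servings and 3.336 servings → $5.92.
So the least-cost plan costs $5.92.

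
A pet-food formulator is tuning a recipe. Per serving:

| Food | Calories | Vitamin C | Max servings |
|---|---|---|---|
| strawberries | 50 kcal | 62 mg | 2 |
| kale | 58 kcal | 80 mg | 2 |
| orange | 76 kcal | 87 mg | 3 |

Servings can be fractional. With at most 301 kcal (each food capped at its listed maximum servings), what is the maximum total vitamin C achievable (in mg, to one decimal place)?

381.3 mg

Vitamin C per kcal: kale 1.379, strawberries 1.24, orange 1.145.
Take 2 servings of kale: uses 116 kcal, +160.0 mg vitamin C (running total 160.0 mg).
Take 2 servings of strawberries: uses 100 kcal, +124.0 mg vitamin C (running total 284.0 mg).
Take 1.118 servings of orange: uses 85 kcal, +97.3 mg vitamin C (running total 381.3 mg).
Greedy by best ratio exhausts the calories allowance optimally: 381.3 mg.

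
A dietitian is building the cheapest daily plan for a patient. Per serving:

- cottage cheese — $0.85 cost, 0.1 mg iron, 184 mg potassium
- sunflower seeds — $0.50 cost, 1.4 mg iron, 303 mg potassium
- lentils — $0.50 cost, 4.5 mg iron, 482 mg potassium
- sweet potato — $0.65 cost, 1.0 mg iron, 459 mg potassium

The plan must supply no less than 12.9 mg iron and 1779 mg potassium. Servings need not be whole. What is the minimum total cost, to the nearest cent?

Two binding constraints pin down two serving amounts, so the optimal mix uses at most two foods. The candidates are each food alone (scaled to the tighter of iron/potassium) and each pair with both constraints tight.
cottage cheese only: max(12.9/0.1, 1779/184) = 129 servings → $109.65.
sunflower seeds only: max(12.9/1.4, 1779/303) = 9.214 servings → $4.61.
lentils only: max(12.9/4.5, 1779/482) = 3.691 servings → $1.85.
sweet potato only: max(12.9/1.0, 1779/459) = 12.9 servings → $8.38.
cottage cheese + sunflower seeds: intersection lies outside the first quadrant.
cottage cheese + lentils with both tight: 2.293 servings and 2.816 servings → $3.36.
cottage cheese + sweet potato: intersection lies outside the first quadrant.
sunflower seeds + lentils with both tight: 2.596 servings and 2.059 servings → $2.33.
sunflower seeds + sweet potato: intersection lies outside the first quadrant.
lentils + sweet potato with both tight: 2.616 servings and 1.129 servings → $2.04.
The minimum over all feasible corners is $1.85.

$1.85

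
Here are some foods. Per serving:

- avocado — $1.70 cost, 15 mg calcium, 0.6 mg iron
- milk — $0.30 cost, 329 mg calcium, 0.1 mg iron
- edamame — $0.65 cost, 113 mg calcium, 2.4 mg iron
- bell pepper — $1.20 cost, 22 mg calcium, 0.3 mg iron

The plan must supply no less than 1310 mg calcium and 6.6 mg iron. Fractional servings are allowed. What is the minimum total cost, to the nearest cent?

$2.63

With two linear requirements the optimum uses one or two foods; enumerate the corners.
avocado only: max(1310/15, 6.6/0.6) = 87.33 servings → $148.47.
milk only: max(1310/329, 6.6/0.1) = 66 servings → $19.80.
edamame only: max(1310/113, 6.6/2.4) = 11.59 servings → $7.54.
bell pepper only: max(1310/22, 6.6/0.3) = 59.55 servings → $71.45.
avocado + milk with both tight: 10.42 servings and 3.507 servings → $18.76.
avocado + edamame: the both-tight solution has a negative serving — not a feasible corner.
avocado + bell pepper: the both-tight solution has a negative serving — not a feasible corner.
milk + edamame with both tight: 3.081 servings and 2.622 servings → $2.63.
milk + bell pepper with both tight: 2.568 servings and 21.14 servings → $26.14.
edamame + bell pepper: the both-tight solution has a negative serving — not a feasible corner.
Cheapest feasible corner: $2.63.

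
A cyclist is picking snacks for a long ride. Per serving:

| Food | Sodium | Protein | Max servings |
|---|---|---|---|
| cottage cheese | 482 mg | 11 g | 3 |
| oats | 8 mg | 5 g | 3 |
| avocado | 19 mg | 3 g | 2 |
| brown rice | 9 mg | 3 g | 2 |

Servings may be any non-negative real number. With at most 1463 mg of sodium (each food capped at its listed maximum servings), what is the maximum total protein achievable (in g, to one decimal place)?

58.6 g

Protein per mg sodium: oats 0.625, brown rice 0.3333, avocado 0.1579, cottage cheese 0.02282.
Take 3 servings of oats: uses 24 mg sodium, +15.0 g protein (running total 15.0 g).
Take 2 servings of brown rice: uses 18 mg sodium, +6.0 g protein (running total 21.0 g).
Take 2 servings of avocado: uses 38 mg sodium, +6.0 g protein (running total 27.0 g).
Take 2.869 servings of cottage cheese: uses 1383 mg sodium, +31.6 g protein (running total 58.6 g).
Greedy by best ratio exhausts the sodium allowance optimally: 58.6 g.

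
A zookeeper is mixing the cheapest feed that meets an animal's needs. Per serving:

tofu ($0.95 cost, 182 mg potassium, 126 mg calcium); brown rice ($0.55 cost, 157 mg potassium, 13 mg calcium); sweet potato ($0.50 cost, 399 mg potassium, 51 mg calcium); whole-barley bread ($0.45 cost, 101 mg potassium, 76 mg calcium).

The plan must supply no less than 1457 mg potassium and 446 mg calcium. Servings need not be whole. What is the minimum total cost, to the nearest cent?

$3.16

With two linear requirements the optimum uses one or two foods; enumerate the corners.
tofu only: max(1457/182, 446/126) = 8.005 servings → $7.61.
brown rice only: max(1457/157, 446/13) = 34.31 servings → $18.87.
sweet potato only: max(1457/399, 446/51) = 8.745 servings → $4.37.
whole-barley bread only: max(1457/101, 446/76) = 14.43 servings → $6.49.
tofu + brown rice with both tight: 2.933 servings and 5.88 servings → $6.02.
tofu + sweet potato with both tight: 2.528 servings and 2.498 servings → $3.65.
tofu + whole-barley bread: intersection lies outside the first quadrant.
brown rice + sweet potato with both targets exact would need a negative amount; discard.
brown rice + whole-barley bread with both tight: 6.186 servings and 4.81 servings → $5.57.
sweet potato + whole-barley bread with both tight: 2.609 servings and 4.117 servings → $3.16.
The minimum over all feasible corners is $3.16.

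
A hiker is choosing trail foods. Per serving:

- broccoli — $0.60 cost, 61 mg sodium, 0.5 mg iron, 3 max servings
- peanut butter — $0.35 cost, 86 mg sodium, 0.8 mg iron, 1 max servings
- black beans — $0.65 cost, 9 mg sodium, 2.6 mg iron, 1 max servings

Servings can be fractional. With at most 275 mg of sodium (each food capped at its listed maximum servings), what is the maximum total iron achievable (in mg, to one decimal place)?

4.9 mg

Iron per mg sodium: black beans 0.2889, peanut butter 0.009302, broccoli 0.008197.
Take 1 serving of black beans: uses 9 mg sodium, +2.6 mg iron (running total 2.6 mg).
Take 1 serving of peanut butter: uses 86 mg sodium, +0.8 mg iron (running total 3.4 mg).
Take 2.951 servings of broccoli: uses 180 mg sodium, +1.5 mg iron (running total 4.9 mg).
Greedy by best ratio exhausts the sodium allowance optimally: 4.9 mg.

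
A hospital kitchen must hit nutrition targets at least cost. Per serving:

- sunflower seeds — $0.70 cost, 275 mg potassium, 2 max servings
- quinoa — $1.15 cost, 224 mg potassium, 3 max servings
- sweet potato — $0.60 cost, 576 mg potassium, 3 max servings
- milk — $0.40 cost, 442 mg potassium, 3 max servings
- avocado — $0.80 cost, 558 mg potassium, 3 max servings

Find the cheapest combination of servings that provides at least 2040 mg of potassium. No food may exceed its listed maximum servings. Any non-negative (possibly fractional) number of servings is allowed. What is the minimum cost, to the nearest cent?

$1.94

Cost per mg of potassium: milk $0.0009, sweet potato $0.0010, avocado $0.0014, sunflower seeds $0.0025, quinoa $0.0051.
Take 3 servings of milk: +1326.0 mg potassium for $1.20 (total $1.20, still need 714.0 mg).
Take 1.24 servings of sweet potato: +714.0 mg potassium for $0.74 (total $1.94, still need 0.0 mg).
Greedy by cheapest-per-mg is optimal for a single linear constraint, so the minimum cost is $1.94.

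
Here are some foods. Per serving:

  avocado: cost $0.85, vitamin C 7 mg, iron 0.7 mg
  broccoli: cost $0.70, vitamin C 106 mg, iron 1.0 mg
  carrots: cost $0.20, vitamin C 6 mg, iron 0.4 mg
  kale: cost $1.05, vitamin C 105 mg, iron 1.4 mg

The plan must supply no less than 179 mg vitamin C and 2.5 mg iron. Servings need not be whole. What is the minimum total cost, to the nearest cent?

$1.56

For a min-cost LP with two ≥-constraints, a basic feasible solution has at most two positive variables.
avocado only: max(179/7, 2.5/0.7) = 25.57 servings → $21.74.
broccoli only: max(179/106, 2.5/1.0) = 2.5 servings → $1.75.
carrots only: max(179/6, 2.5/0.4) = 29.83 servings → $5.97.
kale only: max(179/105, 2.5/1.4) = 1.786 servings → $1.88.
avocado + broccoli with both tight: 1.28 servings and 1.604 servings → $2.21.
avocado + carrots with both targets exact would need a negative amount; discard.
avocado + kale with both tight: 0.1868 servings and 1.692 servings → $1.94.
broccoli + carrots with both tight: 1.555 servings and 2.363 servings → $1.56.
broccoli + kale: intersection lies outside the first quadrant.
carrots + kale with both tight: 0.3542 servings and 1.685 servings → $1.84.
The minimum over all feasible corners is $1.56.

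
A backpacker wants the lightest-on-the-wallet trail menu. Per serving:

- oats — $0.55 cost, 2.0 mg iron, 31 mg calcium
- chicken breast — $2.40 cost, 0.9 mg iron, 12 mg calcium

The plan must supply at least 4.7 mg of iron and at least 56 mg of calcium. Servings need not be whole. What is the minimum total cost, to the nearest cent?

$1.29

At the optimum either one food covers both requirements or two foods hit both targets exactly; no other combination can be cheaper.
oats only: max(4.7/2.0, 56/31) = 2.35 servings → $1.29.
chicken breast only: max(4.7/0.9, 56/12) = 5.222 servings → $12.53.
oats + chicken breast: the both-tight solution has a negative serving — not a feasible corner.
The minimum over all feasible corners is $1.29.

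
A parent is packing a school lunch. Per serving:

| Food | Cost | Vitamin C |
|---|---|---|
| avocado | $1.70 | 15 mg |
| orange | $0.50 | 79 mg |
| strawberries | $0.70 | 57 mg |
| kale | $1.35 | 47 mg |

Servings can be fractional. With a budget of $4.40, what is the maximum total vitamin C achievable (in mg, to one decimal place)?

695.2 mg

Vitamin C per dollar: orange 158, strawberries 81.43, kale 34.81, avocado 8.824.
With no serving limits, spend the whole cost allowance on orange: $4.40 / $0.50 × 79 mg = 695.2 mg.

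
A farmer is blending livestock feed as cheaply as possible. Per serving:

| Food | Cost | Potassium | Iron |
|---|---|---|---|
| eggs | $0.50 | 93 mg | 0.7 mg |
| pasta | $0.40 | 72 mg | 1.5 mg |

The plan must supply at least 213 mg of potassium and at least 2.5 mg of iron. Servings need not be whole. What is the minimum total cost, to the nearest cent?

$1.16

A basic optimal solution has at most two foods positive. Try each food alone and each pair with both targets met exactly.
eggs only: max(213/93, 2.5/0.7) = 3.571 servings → $1.79.
pasta only: max(213/72, 2.5/1.5) = 2.958 servings → $1.18.
eggs + pasta with both tight: 1.566 servings and 0.936 servings → $1.16.
Cheapest feasible corner: $1.16.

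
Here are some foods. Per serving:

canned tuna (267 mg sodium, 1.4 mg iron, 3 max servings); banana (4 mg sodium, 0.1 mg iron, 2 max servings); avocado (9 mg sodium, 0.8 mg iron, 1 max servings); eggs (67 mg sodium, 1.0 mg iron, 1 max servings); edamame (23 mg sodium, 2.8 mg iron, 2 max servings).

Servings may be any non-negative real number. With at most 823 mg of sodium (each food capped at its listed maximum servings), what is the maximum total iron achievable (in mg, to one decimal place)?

11.2 mg

Iron per mg sodium: edamame 0.1217, avocado 0.08889, banana 0.025, eggs 0.01493, canned tuna 0.005243.
Take 2 servings of edamame: uses 46 mg sodium, +5.6 mg iron (running total 5.6 mg).
Take 1 serving of avocado: uses 9 mg sodium, +0.8 mg iron (running total 6.4 mg).
Take 2 servings of banana: uses 8 mg sodium, +0.2 mg iron (running total 6.6 mg).
Take 1 serving of eggs: uses 67 mg sodium, +1.0 mg iron (running total 7.6 mg).
Take 2.596 servings of canned tuna: uses 693 mg sodium, +3.6 mg iron (running total 11.2 mg).
Greedy by best ratio exhausts the sodium allowance optimally: 11.2 mg.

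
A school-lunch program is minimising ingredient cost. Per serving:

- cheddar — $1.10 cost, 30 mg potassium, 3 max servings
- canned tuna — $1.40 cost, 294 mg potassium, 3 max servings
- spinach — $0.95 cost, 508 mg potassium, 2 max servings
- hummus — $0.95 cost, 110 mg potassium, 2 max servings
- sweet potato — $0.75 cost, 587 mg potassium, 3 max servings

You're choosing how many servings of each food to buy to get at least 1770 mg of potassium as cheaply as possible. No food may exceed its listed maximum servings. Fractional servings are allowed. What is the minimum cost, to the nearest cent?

$2.27

Cost per mg of potassium: sweet potato $0.0013, spinach $0.0019, canned tuna $0.0048, hummus $0.0086, cheddar $0.0367.
Take 3 servings of sweet potato: +1761.0 mg potassium for $2.25 (total $2.25, still need 9.0 mg).
Take 0.01772 servings of spinach: +9.0 mg potassium for $0.02 (total $2.27, still need 0.0 mg).
Filling from the cheapest source first is optimal under one linear minimum: $2.27.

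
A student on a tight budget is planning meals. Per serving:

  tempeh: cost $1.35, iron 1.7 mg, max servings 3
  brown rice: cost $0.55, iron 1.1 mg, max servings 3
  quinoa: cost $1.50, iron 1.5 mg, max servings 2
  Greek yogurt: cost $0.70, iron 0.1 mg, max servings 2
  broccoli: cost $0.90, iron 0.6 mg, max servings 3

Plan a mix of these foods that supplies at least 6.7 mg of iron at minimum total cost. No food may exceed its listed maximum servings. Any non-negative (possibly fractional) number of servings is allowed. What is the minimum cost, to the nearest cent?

Cost per mg of iron: brown rice $0.5000, tempeh $0.7941, quinoa $1.0000, broccoli $1.5000, Greek yogurt $7.0000.
Take 3 servings of brown rice: +3.3 mg iron for $1.65 (total $1.65, still need 3.4 mg).
Take 2 servings of tempeh: +3.4 mg iron for $2.70 (total $4.35, still need 0.0 mg).
Filling from the cheapest source first is optimal under one linear minimum: $4.35.

$4.35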